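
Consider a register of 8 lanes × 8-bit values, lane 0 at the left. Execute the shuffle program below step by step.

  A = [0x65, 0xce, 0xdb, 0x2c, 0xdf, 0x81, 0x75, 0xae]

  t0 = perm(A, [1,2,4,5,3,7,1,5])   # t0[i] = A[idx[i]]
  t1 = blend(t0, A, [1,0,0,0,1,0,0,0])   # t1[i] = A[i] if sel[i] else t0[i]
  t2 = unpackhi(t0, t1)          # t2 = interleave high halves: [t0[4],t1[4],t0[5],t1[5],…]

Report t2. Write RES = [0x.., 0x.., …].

t0 = [0xce, 0xdb, 0xdf, 0x81, 0x2c, 0xae, 0xce, 0x81]
t1 = [0x65, 0xdb, 0xdf, 0x81, 0xdf, 0xae, 0xce, 0x81]
t2 = [0x2c, 0xdf, 0xae, 0xae, 0xce, 0xce, 0x81, 0x81]

RES = [0x2c, 0xdf, 0xae, 0xae, 0xce, 0xce, 0x81, 0x81]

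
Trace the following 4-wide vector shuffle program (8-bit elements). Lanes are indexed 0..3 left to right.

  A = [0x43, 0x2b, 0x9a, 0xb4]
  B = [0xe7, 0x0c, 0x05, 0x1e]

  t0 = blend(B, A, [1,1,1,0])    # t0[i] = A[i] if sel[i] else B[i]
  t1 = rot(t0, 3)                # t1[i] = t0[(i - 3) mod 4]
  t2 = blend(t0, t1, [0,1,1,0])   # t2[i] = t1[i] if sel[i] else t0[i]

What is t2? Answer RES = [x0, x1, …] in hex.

RES = [0x43, 0x9a, 0x1e, 0x1e]

  t0: 43 2b 9a 1e
  t1: 2b 9a 1e 43
  t2: 43 9a 1e 1e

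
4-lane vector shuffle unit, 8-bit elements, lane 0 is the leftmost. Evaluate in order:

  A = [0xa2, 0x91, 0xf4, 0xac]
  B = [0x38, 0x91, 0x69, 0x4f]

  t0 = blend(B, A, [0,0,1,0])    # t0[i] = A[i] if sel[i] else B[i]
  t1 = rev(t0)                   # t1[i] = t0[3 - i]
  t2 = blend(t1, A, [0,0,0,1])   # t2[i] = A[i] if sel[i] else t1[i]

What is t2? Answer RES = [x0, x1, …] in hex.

RES = [0x4f, 0xf4, 0x91, 0xac]

→ t0 |38|91|f4|4f|
→ t1 |4f|f4|91|38|
→ t2 |4f|f4|91|ac|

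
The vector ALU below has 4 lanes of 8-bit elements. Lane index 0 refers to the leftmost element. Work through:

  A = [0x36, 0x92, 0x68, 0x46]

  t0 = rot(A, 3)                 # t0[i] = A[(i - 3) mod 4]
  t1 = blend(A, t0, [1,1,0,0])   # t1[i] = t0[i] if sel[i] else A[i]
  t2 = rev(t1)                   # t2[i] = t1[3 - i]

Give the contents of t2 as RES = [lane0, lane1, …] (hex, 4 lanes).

RES = [0x46, 0x68, 0x68, 0x92]

→ t0 |92|68|46|36|
→ t1 |92|68|68|46|
→ t2 |46|68|68|92|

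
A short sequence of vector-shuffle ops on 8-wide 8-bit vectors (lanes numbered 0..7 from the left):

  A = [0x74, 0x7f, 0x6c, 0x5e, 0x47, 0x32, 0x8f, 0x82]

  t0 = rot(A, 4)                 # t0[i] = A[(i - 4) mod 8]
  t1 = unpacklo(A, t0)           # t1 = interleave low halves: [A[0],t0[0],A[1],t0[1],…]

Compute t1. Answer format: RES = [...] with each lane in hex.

→ t0 |47|32|8f|82|74|7f|6c|5e|
→ t1 |74|47|7f|32|6c|8f|5e|82|

RES = [ 0x74  0x47  0x7f  0x32  0x6c  0x8f  0x5e  0x82 ]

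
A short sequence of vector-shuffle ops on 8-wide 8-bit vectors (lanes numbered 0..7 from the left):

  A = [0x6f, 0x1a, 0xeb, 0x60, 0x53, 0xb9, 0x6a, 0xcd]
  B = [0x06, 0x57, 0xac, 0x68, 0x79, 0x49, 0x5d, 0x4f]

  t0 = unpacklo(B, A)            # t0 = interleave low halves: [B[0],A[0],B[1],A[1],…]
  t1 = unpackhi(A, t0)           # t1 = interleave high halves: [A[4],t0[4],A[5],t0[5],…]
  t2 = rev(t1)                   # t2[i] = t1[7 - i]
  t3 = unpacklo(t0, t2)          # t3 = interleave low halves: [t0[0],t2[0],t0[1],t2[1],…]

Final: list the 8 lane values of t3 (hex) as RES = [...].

→ t0 |06|6f|57|1a|ac|eb|68|60|
→ t1 |53|ac|b9|eb|6a|68|cd|60|
→ t2 |60|cd|68|6a|eb|b9|ac|53|
→ t3 |06|60|6f|cd|57|68|1a|6a|

RES = [0x06, 0x60, 0x6f, 0xcd, 0x57, 0x68, 0x1a, 0x6a]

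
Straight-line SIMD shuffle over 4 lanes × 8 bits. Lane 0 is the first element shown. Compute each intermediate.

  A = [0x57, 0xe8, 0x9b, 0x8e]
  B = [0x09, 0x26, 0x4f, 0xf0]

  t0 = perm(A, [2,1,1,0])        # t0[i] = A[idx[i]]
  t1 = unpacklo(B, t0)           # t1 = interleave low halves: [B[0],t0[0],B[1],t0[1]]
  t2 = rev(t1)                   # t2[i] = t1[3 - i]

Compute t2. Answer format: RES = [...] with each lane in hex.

→ t0 |9b|e8|e8|57|
→ t1 |09|9b|26|e8|
→ t2 |e8|26|9b|09|

RES = [0xe8, 0x26, 0x9b, 0x09]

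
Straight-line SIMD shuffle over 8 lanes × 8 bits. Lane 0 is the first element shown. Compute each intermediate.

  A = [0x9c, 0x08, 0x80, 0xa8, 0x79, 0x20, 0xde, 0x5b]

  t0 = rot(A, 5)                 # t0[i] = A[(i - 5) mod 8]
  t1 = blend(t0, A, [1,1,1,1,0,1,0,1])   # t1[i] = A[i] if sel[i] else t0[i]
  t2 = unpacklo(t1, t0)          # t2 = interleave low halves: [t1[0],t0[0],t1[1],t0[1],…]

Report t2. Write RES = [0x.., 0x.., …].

RES = [ 0x9c  0xa8  0x08  0x79  0x80  0x20  0xa8  0xde ]

t0 = [0xa8, 0x79, 0x20, 0xde, 0x5b, 0x9c, 0x08, 0x80]
t1 = [0x9c, 0x08, 0x80, 0xa8, 0x5b, 0x20, 0x08, 0x5b]
t2 = [0x9c, 0xa8, 0x08, 0x79, 0x80, 0x20, 0xa8, 0xde]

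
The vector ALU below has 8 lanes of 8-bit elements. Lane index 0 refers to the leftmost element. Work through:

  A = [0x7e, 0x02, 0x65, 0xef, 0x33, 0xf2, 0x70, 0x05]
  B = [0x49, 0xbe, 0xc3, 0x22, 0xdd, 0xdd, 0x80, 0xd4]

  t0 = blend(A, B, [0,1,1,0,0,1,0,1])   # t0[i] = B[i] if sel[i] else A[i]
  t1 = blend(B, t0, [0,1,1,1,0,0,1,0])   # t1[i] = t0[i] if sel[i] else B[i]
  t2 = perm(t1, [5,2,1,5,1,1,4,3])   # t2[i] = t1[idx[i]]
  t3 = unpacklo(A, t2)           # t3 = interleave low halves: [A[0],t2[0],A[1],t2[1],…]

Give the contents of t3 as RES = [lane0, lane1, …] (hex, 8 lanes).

RES = [ 0x7e  0xdd  0x02  0xc3  0x65  0xbe  0xef  0xdd ]

t0 = [0x7e, 0xbe, 0xc3, 0xef, 0x33, 0xdd, 0x70, 0xd4]
t1 = [0x49, 0xbe, 0xc3, 0xef, 0xdd, 0xdd, 0x70, 0xd4]
t2 = [0xdd, 0xc3, 0xbe, 0xdd, 0xbe, 0xbe, 0xdd, 0xef]
t3 = [0x7e, 0xdd, 0x02, 0xc3, 0x65, 0xbe, 0xef, 0xdd]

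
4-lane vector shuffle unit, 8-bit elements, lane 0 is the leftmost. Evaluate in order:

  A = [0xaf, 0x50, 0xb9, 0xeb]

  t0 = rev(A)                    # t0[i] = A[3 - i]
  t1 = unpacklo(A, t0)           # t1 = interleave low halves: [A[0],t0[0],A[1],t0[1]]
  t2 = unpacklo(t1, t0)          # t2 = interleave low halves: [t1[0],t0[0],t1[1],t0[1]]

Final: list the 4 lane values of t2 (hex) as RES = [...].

t0 = [0xeb, 0xb9, 0x50, 0xaf]
t1 = [0xaf, 0xeb, 0x50, 0xb9]
t2 = [0xaf, 0xeb, 0xeb, 0xb9]

RES = [ 0xaf  0xeb  0xeb  0xb9 ]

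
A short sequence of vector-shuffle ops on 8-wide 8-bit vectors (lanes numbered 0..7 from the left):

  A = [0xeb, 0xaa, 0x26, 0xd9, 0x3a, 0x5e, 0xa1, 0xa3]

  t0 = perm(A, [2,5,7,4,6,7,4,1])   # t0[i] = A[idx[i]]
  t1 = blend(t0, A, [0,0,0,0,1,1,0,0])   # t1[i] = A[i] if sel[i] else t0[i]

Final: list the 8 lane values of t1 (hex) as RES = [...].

RES = [ 0x26  0x5e  0xa3  0x3a  0x3a  0x5e  0x3a  0xaa ]

  t0: 26 5e a3 3a a1 a3 3a aa
  t1: 26 5e a3 3a 3a 5e 3a aa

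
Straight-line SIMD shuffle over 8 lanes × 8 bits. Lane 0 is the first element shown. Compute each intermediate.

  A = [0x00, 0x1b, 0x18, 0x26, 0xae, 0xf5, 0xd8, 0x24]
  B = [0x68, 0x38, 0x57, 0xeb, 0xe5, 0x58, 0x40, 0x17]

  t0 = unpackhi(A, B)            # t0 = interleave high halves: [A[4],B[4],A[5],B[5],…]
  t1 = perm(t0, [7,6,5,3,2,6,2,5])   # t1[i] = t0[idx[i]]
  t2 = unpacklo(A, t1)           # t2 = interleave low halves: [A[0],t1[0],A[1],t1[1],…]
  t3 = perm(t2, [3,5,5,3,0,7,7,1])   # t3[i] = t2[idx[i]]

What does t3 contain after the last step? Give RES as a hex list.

RES = [ 0x24  0x40  0x40  0x24  0x00  0x58  0x58  0x17 ]

  t0: ae e5 f5 58 d8 40 24 17
  t1: 17 24 40 58 f5 24 f5 40
  t2: 00 17 1b 24 18 40 26 58
  t3: 24 40 40 24 00 58 58 17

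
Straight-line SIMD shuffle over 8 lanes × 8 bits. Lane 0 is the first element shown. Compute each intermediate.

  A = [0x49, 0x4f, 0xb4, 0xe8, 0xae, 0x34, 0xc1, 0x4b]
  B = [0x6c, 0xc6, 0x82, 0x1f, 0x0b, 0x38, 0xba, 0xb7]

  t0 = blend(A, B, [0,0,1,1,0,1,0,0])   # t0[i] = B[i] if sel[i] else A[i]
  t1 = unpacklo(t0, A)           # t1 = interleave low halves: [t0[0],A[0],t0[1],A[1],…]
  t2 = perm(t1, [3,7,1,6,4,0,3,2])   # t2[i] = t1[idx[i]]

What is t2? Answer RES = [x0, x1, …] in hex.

RES = [ 0x4f  0xe8  0x49  0x1f  0x82  0x49  0x4f  0x4f ]

  t0: 49 4f 82 1f ae 38 c1 4b
  t1: 49 49 4f 4f 82 b4 1f e8
  t2: 4f e8 49 1f 82 49 4f 4f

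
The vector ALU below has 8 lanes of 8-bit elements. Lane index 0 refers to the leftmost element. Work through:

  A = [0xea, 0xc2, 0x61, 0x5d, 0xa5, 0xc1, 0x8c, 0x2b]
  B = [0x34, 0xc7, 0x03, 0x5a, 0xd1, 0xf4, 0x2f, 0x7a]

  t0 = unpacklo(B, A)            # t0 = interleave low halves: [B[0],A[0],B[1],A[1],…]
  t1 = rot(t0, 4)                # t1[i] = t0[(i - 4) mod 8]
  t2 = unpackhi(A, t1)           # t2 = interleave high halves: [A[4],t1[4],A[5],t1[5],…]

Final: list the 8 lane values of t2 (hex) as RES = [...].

RES = [0xa5, 0x34, 0xc1, 0xea, 0x8c, 0xc7, 0x2b, 0xc2]

  t0: 34 ea c7 c2 03 61 5a 5d
  t1: 03 61 5a 5d 34 ea c7 c2
  t2: a5 34 c1 ea 8c c7 2b c2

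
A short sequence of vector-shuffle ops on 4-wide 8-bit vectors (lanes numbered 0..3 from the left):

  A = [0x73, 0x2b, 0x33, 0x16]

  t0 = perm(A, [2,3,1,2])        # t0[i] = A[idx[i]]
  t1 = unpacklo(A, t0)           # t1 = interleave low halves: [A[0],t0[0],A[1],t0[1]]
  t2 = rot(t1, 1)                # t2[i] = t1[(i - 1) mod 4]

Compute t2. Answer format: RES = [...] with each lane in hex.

t0 = [0x33, 0x16, 0x2b, 0x33]
t1 = [0x73, 0x33, 0x2b, 0x16]
t2 = [0x16, 0x73, 0x33, 0x2b]

RES = [ 0x16  0x73  0x33  0x2b ]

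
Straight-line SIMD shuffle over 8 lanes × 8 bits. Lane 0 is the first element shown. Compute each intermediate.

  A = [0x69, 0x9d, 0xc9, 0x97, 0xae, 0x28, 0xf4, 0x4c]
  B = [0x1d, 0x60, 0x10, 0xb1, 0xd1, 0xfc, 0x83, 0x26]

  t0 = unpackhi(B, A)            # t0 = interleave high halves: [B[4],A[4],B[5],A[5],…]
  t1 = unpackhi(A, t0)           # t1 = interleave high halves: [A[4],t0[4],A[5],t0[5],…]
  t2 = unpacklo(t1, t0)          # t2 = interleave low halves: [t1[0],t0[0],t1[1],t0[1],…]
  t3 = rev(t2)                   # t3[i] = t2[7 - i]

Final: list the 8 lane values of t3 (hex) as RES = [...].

→ t0 |d1|ae|fc|28|83|f4|26|4c|
→ t1 |ae|83|28|f4|f4|26|4c|4c|
→ t2 |ae|d1|83|ae|28|fc|f4|28|
→ t3 |28|f4|fc|28|ae|83|d1|ae|

RES = [0x28, 0xf4, 0xfc, 0x28, 0xae, 0x83, 0xd1, 0xae]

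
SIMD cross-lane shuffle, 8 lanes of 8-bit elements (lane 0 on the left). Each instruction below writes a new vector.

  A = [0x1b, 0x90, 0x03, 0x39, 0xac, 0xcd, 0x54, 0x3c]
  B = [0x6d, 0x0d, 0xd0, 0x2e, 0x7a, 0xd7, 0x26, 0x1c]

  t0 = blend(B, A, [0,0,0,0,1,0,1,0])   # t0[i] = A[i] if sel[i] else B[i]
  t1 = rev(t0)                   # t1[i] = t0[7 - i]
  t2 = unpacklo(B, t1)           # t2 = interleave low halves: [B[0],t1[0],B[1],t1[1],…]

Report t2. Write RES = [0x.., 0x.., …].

RES = [ 0x6d  0x1c  0x0d  0x54  0xd0  0xd7  0x2e  0xac ]

  t0: 6d 0d d0 2e ac d7 54 1c
  t1: 1c 54 d7 ac 2e d0 0d 6d
  t2: 6d 1c 0d 54 d0 d7 2e ac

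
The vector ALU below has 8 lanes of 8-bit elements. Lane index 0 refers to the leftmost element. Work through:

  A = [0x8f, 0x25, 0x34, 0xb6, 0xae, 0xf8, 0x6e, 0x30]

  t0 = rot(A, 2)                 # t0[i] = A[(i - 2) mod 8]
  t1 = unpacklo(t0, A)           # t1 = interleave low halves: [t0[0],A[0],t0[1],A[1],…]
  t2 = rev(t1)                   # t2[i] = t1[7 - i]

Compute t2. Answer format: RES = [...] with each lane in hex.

  t0: 6e 30 8f 25 34 b6 ae f8
  t1: 6e 8f 30 25 8f 34 25 b6
  t2: b6 25 34 8f 25 30 8f 6e

RES = [0xb6, 0x25, 0x34, 0x8f, 0x25, 0x30, 0x8f, 0x6e]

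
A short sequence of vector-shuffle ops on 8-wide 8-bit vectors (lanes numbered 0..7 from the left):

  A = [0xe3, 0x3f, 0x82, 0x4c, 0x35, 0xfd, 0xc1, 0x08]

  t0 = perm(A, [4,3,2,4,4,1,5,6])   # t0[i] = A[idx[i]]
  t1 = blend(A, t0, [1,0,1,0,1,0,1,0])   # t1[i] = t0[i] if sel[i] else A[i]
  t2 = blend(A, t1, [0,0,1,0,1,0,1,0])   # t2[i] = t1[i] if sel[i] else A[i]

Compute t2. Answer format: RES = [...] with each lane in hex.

RES = [ 0xe3  0x3f  0x82  0x4c  0x35  0xfd  0xfd  0x08 ]

t0 = [0x35, 0x4c, 0x82, 0x35, 0x35, 0x3f, 0xfd, 0xc1]
t1 = [0x35, 0x3f, 0x82, 0x4c, 0x35, 0xfd, 0xfd, 0x08]
t2 = [0xe3, 0x3f, 0x82, 0x4c, 0x35, 0xfd, 0xfd, 0x08]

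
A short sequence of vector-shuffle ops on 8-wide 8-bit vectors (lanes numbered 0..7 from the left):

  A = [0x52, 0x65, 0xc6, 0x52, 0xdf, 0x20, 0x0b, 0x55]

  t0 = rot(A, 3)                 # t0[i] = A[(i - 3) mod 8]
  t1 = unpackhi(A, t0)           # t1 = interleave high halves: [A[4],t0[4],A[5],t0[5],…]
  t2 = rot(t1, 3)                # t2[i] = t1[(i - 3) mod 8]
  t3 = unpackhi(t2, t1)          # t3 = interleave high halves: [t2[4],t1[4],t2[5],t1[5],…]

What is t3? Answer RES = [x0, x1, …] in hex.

RES = [ 0x65  0x0b  0x20  0x52  0xc6  0x55  0x0b  0xdf ]

→ t0 |20|0b|55|52|65|c6|52|df|
→ t1 |df|65|20|c6|0b|52|55|df|
→ t2 |52|55|df|df|65|20|c6|0b|
→ t3 |65|0b|20|52|c6|55|0b|df|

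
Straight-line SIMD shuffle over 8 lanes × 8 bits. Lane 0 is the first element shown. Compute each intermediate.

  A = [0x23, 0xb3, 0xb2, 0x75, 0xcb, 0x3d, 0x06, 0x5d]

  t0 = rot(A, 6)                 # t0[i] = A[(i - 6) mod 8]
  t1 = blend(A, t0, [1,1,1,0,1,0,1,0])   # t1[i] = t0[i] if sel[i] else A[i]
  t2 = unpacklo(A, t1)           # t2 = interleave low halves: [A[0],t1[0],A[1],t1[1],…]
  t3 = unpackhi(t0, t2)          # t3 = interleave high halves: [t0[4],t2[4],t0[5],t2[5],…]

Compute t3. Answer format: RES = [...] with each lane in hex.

t0 = [0xb2, 0x75, 0xcb, 0x3d, 0x06, 0x5d, 0x23, 0xb3]
t1 = [0xb2, 0x75, 0xcb, 0x75, 0x06, 0x3d, 0x23, 0x5d]
t2 = [0x23, 0xb2, 0xb3, 0x75, 0xb2, 0xcb, 0x75, 0x75]
t3 = [0x06, 0xb2, 0x5d, 0xcb, 0x23, 0x75, 0xb3, 0x75]

RES = [ 0x06  0xb2  0x5d  0xcb  0x23  0x75  0xb3  0x75 ]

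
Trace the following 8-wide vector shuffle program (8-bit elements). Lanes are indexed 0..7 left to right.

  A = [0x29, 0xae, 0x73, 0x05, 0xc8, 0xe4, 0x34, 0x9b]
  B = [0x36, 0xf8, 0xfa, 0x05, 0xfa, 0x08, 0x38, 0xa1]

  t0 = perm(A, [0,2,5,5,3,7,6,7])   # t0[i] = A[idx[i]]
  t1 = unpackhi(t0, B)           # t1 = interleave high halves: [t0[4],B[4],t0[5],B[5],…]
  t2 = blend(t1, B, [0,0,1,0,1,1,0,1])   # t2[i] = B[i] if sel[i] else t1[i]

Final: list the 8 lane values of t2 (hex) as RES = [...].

→ t0 |29|73|e4|e4|05|9b|34|9b|
→ t1 |05|fa|9b|08|34|38|9b|a1|
→ t2 |05|fa|fa|08|fa|08|9b|a1|

RES = [ 0x05  0xfa  0xfa  0x08  0xfa  0x08  0x9b  0xa1 ]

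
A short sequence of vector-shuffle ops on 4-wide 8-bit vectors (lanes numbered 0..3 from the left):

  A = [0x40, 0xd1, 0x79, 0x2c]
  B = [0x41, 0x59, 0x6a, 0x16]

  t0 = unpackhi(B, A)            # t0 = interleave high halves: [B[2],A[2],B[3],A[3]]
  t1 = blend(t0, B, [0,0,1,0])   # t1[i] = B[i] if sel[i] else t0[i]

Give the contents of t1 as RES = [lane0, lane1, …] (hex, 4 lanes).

→ t0 |6a|79|16|2c|
→ t1 |6a|79|6a|2c|

RES = [ 0x6a  0x79  0x6a  0x2c ]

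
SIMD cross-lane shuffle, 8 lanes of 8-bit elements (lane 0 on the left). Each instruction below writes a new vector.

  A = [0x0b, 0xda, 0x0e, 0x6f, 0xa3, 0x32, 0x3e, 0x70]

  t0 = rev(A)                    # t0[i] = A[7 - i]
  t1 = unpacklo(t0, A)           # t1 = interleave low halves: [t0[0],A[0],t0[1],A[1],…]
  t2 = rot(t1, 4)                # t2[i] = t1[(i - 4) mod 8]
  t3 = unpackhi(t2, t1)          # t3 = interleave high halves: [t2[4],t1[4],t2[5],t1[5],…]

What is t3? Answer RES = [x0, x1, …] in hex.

RES = [0x70, 0x32, 0x0b, 0x0e, 0x3e, 0xa3, 0xda, 0x6f]

  t0: 70 3e 32 a3 6f 0e da 0b
  t1: 70 0b 3e da 32 0e a3 6f
  t2: 32 0e a3 6f 70 0b 3e da
  t3: 70 32 0b 0e 3e a3 da 6f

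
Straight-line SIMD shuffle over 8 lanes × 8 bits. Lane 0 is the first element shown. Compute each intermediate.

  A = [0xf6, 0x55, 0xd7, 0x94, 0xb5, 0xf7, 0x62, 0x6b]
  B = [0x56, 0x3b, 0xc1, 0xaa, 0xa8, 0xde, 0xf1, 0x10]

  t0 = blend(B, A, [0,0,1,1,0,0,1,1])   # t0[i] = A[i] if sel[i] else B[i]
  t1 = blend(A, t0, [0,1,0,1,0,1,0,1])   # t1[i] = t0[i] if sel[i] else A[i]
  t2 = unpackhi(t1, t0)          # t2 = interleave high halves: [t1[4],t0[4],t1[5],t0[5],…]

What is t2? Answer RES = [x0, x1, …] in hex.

RES = [ 0xb5  0xa8  0xde  0xde  0x62  0x62  0x6b  0x6b ]

t0 = [0x56, 0x3b, 0xd7, 0x94, 0xa8, 0xde, 0x62, 0x6b]
t1 = [0xf6, 0x3b, 0xd7, 0x94, 0xb5, 0xde, 0x62, 0x6b]
t2 = [0xb5, 0xa8, 0xde, 0xde, 0x62, 0x62, 0x6b, 0x6b]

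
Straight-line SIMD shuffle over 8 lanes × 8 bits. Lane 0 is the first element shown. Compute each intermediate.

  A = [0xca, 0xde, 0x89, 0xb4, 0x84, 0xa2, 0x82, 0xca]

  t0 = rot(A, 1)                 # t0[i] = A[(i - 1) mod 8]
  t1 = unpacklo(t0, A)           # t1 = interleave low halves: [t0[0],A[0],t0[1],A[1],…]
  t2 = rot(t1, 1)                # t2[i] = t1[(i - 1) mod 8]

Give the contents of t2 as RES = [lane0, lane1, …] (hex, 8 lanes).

RES = [ 0xb4  0xca  0xca  0xca  0xde  0xde  0x89  0x89 ]

  t0: ca ca de 89 b4 84 a2 82
  t1: ca ca ca de de 89 89 b4
  t2: b4 ca ca ca de de 89 89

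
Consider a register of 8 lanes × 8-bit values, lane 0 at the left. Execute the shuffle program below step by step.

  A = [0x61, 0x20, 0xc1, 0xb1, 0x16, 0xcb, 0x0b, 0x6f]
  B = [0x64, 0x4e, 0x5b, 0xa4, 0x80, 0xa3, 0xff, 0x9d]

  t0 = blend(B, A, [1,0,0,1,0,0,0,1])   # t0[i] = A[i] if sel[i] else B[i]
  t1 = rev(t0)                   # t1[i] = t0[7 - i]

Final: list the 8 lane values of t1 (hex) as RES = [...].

  t0: 61 4e 5b b1 80 a3 ff 6f
  t1: 6f ff a3 80 b1 5b 4e 61

RES = [ 0x6f  0xff  0xa3  0x80  0xb1  0x5b  0x4e  0x61 ]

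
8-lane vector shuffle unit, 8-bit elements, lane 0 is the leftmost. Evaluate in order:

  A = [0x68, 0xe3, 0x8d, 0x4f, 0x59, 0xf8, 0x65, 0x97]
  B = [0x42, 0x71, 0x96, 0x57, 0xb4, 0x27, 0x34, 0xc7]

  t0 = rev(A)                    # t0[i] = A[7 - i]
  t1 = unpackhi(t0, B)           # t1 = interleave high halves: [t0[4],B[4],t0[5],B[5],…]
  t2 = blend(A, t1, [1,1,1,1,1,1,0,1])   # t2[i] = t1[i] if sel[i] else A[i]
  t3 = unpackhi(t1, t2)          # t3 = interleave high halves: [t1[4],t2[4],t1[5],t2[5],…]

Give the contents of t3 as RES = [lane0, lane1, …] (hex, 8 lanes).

  t0: 97 65 f8 59 4f 8d e3 68
  t1: 4f b4 8d 27 e3 34 68 c7
  t2: 4f b4 8d 27 e3 34 65 c7
  t3: e3 e3 34 34 68 65 c7 c7

RES = [0xe3, 0xe3, 0x34, 0x34, 0x68, 0x65, 0xc7, 0xc7]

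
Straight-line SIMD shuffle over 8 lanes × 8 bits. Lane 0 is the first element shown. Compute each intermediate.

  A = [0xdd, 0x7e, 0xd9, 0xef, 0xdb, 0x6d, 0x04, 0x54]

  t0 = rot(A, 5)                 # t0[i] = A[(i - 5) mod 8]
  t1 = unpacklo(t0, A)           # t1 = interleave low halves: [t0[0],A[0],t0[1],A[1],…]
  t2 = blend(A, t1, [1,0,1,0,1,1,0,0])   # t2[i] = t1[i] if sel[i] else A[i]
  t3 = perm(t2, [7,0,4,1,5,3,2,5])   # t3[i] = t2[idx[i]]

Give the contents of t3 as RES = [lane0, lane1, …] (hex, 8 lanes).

RES = [0x54, 0xef, 0x6d, 0x7e, 0xd9, 0xef, 0xdb, 0xd9]

  t0: ef db 6d 04 54 dd 7e d9
  t1: ef dd db 7e 6d d9 04 ef
  t2: ef 7e db ef 6d d9 04 54
  t3: 54 ef 6d 7e d9 ef db d9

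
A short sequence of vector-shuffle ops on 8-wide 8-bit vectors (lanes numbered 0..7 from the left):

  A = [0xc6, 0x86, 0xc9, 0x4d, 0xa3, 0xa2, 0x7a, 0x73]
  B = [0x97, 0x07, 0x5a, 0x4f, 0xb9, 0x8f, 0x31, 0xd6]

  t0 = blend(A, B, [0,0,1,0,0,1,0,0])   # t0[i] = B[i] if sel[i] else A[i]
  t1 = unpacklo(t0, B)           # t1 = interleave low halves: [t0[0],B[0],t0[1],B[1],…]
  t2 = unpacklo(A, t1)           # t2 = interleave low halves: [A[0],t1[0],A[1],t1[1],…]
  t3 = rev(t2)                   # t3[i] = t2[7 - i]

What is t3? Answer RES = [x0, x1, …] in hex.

RES = [0x07, 0x4d, 0x86, 0xc9, 0x97, 0x86, 0xc6, 0xc6]

→ t0 |c6|86|5a|4d|a3|8f|7a|73|
→ t1 |c6|97|86|07|5a|5a|4d|4f|
→ t2 |c6|c6|86|97|c9|86|4d|07|
→ t3 |07|4d|86|c9|97|86|c6|c6|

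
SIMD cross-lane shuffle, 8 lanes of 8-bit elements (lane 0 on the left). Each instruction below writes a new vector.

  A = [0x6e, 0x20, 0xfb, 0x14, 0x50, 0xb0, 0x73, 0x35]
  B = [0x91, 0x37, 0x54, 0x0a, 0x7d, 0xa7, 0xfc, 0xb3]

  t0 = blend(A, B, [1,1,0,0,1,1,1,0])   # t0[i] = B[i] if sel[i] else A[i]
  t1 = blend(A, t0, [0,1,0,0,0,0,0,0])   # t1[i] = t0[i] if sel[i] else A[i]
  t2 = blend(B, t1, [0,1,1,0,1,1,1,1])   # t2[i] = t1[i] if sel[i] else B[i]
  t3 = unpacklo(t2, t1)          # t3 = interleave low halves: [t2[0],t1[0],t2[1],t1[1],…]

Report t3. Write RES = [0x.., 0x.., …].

RES = [ 0x91  0x6e  0x37  0x37  0xfb  0xfb  0x0a  0x14 ]

→ t0 |91|37|fb|14|7d|a7|fc|35|
→ t1 |6e|37|fb|14|50|b0|73|35|
→ t2 |91|37|fb|0a|50|b0|73|35|
→ t3 |91|6e|37|37|fb|fb|0a|14|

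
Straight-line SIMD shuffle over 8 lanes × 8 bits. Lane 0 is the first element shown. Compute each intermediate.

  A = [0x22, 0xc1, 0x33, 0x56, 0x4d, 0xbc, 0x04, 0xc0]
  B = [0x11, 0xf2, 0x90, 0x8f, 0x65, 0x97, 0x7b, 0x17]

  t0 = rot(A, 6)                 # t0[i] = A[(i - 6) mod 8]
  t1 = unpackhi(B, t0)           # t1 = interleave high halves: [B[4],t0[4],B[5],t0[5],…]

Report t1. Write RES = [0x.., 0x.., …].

RES = [ 0x65  0x04  0x97  0xc0  0x7b  0x22  0x17  0xc1 ]

  t0: 33 56 4d bc 04 c0 22 c1
  t1: 65 04 97 c0 7b 22 17 c1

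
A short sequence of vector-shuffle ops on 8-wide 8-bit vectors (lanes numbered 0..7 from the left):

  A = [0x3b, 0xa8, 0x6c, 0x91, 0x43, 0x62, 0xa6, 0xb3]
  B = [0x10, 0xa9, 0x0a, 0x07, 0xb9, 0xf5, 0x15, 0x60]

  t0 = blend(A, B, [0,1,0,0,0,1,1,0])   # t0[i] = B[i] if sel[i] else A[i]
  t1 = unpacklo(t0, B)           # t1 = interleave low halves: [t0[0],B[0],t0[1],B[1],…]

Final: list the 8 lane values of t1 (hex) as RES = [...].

RES = [ 0x3b  0x10  0xa9  0xa9  0x6c  0x0a  0x91  0x07 ]

  t0: 3b a9 6c 91 43 f5 15 b3
  t1: 3b 10 a9 a9 6c 0a 91 07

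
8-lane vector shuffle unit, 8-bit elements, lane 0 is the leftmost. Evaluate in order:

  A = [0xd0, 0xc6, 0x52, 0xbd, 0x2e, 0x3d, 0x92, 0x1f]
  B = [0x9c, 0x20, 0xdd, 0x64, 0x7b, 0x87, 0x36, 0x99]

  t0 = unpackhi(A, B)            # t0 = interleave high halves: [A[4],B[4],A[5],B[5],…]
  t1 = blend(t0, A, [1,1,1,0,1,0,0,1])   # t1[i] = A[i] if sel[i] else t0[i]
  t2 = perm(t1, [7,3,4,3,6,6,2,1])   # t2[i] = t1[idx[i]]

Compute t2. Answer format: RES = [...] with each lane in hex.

t0 = [0x2e, 0x7b, 0x3d, 0x87, 0x92, 0x36, 0x1f, 0x99]
t1 = [0xd0, 0xc6, 0x52, 0x87, 0x2e, 0x36, 0x1f, 0x1f]
t2 = [0x1f, 0x87, 0x2e, 0x87, 0x1f, 0x1f, 0x52, 0xc6]

RES = [0x1f, 0x87, 0x2e, 0x87, 0x1f, 0x1f, 0x52, 0xc6]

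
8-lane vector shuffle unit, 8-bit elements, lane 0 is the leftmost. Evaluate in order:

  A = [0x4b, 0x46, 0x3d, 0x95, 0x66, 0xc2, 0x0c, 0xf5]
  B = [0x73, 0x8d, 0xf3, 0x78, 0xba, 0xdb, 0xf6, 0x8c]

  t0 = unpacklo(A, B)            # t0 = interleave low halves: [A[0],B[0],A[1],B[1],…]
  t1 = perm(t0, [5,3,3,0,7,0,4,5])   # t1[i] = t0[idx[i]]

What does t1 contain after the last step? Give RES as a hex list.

  t0: 4b 73 46 8d 3d f3 95 78
  t1: f3 8d 8d 4b 78 4b 3d f3

RES = [ 0xf3  0x8d  0x8d  0x4b  0x78  0x4b  0x3d  0xf3 ]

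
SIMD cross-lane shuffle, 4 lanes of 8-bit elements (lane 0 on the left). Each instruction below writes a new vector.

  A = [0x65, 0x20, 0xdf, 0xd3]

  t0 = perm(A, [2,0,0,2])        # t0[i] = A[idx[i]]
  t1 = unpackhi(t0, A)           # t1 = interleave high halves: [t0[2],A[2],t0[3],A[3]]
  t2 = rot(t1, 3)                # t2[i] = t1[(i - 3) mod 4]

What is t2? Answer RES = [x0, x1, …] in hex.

RES = [ 0xdf  0xdf  0xd3  0x65 ]

  t0: df 65 65 df
  t1: 65 df df d3
  t2: df df d3 65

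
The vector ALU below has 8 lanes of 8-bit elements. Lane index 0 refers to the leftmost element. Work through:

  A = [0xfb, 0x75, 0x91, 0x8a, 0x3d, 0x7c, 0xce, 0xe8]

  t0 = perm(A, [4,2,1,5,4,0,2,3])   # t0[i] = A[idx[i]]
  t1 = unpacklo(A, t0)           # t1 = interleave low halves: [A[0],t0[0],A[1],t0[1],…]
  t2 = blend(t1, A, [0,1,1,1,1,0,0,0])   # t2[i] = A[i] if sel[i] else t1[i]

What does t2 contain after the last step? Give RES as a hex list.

t0 = [0x3d, 0x91, 0x75, 0x7c, 0x3d, 0xfb, 0x91, 0x8a]
t1 = [0xfb, 0x3d, 0x75, 0x91, 0x91, 0x75, 0x8a, 0x7c]
t2 = [0xfb, 0x75, 0x91, 0x8a, 0x3d, 0x75, 0x8a, 0x7c]

RES = [0xfb, 0x75, 0x91, 0x8a, 0x3d, 0x75, 0x8a, 0x7c]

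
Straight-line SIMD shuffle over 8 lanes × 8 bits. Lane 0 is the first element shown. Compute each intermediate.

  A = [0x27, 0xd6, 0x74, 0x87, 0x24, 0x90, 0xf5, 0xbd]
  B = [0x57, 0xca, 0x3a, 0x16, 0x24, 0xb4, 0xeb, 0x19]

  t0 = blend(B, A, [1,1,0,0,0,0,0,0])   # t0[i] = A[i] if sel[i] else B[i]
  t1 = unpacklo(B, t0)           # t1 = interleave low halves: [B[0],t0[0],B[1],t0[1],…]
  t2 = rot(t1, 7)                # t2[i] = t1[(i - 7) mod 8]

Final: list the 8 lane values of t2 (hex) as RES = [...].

t0 = [0x27, 0xd6, 0x3a, 0x16, 0x24, 0xb4, 0xeb, 0x19]
t1 = [0x57, 0x27, 0xca, 0xd6, 0x3a, 0x3a, 0x16, 0x16]
t2 = [0x27, 0xca, 0xd6, 0x3a, 0x3a, 0x16, 0x16, 0x57]

RES = [0x27, 0xca, 0xd6, 0x3a, 0x3a, 0x16, 0x16, 0x57]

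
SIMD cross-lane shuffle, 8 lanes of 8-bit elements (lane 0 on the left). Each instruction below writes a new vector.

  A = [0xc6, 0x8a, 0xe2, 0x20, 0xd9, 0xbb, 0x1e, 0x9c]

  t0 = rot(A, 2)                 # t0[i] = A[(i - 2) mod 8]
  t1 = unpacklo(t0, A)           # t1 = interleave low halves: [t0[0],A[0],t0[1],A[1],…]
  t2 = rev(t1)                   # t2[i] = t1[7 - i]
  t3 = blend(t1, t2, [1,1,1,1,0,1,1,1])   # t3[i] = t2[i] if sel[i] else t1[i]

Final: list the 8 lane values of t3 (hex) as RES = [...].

RES = [ 0x20  0x8a  0xe2  0xc6  0xc6  0x9c  0xc6  0x1e ]

→ t0 |1e|9c|c6|8a|e2|20|d9|bb|
→ t1 |1e|c6|9c|8a|c6|e2|8a|20|
→ t2 |20|8a|e2|c6|8a|9c|c6|1e|
→ t3 |20|8a|e2|c6|c6|9c|c6|1e|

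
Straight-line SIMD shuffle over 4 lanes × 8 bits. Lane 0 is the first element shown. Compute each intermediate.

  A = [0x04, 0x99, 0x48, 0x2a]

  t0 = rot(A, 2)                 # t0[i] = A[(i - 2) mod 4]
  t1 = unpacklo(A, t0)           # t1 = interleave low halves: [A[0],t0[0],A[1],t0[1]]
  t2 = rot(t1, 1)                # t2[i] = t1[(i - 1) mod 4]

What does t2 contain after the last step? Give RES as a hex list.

→ t0 |48|2a|04|99|
→ t1 |04|48|99|2a|
→ t2 |2a|04|48|99|

RES = [ 0x2a  0x04  0x48  0x99 ]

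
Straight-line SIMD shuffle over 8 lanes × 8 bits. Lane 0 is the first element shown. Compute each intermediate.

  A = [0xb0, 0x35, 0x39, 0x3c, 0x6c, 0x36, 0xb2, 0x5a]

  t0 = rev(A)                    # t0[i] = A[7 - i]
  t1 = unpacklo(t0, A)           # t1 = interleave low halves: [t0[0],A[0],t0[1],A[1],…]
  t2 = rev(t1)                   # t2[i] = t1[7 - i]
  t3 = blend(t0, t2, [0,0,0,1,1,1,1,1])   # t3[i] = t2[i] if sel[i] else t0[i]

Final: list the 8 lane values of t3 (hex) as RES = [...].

RES = [ 0x5a  0xb2  0x36  0x36  0x35  0xb2  0xb0  0x5a ]

  t0: 5a b2 36 6c 3c 39 35 b0
  t1: 5a b0 b2 35 36 39 6c 3c
  t2: 3c 6c 39 36 35 b2 b0 5a
  t3: 5a b2 36 36 35 b2 b0 5a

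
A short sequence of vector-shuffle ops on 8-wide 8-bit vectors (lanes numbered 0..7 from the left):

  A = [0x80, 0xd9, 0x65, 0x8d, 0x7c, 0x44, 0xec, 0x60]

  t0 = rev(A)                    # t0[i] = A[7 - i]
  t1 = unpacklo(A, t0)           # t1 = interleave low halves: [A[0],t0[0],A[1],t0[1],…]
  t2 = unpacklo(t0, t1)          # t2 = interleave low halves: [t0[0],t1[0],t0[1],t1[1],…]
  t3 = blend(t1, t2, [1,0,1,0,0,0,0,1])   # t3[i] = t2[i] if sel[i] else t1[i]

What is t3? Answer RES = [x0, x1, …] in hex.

  t0: 60 ec 44 7c 8d 65 d9 80
  t1: 80 60 d9 ec 65 44 8d 7c
  t2: 60 80 ec 60 44 d9 7c ec
  t3: 60 60 ec ec 65 44 8d ec

RES = [ 0x60  0x60  0xec  0xec  0x65  0x44  0x8d  0xec ]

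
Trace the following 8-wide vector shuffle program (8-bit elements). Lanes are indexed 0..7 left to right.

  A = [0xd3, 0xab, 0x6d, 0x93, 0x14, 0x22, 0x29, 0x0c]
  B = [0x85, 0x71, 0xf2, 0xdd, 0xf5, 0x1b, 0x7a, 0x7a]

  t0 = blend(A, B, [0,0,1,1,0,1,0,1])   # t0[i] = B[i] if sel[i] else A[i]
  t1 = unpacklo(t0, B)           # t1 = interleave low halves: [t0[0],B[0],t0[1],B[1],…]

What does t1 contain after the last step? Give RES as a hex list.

t0 = [0xd3, 0xab, 0xf2, 0xdd, 0x14, 0x1b, 0x29, 0x7a]
t1 = [0xd3, 0x85, 0xab, 0x71, 0xf2, 0xf2, 0xdd, 0xdd]

RES = [0xd3, 0x85, 0xab, 0x71, 0xf2, 0xf2, 0xdd, 0xdd]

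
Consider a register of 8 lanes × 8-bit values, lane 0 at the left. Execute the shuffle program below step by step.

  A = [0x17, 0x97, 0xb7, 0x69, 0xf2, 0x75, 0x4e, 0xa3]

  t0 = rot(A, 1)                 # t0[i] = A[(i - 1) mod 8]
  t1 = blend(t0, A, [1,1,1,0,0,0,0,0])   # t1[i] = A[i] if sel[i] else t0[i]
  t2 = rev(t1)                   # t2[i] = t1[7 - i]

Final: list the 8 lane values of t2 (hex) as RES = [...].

RES = [0x4e, 0x75, 0xf2, 0x69, 0xb7, 0xb7, 0x97, 0x17]

t0 = [0xa3, 0x17, 0x97, 0xb7, 0x69, 0xf2, 0x75, 0x4e]
t1 = [0x17, 0x97, 0xb7, 0xb7, 0x69, 0xf2, 0x75, 0x4e]
t2 = [0x4e, 0x75, 0xf2, 0x69, 0xb7, 0xb7, 0x97, 0x17]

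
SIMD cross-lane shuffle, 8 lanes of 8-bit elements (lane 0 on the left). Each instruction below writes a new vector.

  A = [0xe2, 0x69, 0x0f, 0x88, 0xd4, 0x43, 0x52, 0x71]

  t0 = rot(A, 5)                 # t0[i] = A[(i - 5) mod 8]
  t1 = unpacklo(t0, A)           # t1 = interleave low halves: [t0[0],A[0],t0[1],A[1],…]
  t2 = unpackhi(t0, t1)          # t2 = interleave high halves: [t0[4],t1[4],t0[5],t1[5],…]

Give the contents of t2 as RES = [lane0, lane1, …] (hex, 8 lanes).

RES = [ 0x71  0x43  0xe2  0x0f  0x69  0x52  0x0f  0x88 ]

t0 = [0x88, 0xd4, 0x43, 0x52, 0x71, 0xe2, 0x69, 0x0f]
t1 = [0x88, 0xe2, 0xd4, 0x69, 0x43, 0x0f, 0x52, 0x88]
t2 = [0x71, 0x43, 0xe2, 0x0f, 0x69, 0x52, 0x0f, 0x88]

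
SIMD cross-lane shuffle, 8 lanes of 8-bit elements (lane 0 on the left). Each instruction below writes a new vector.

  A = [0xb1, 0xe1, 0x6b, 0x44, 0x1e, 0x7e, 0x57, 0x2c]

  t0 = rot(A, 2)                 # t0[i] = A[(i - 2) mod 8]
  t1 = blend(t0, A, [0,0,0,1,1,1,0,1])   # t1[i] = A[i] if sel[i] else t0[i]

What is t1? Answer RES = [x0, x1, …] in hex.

  t0: 57 2c b1 e1 6b 44 1e 7e
  t1: 57 2c b1 44 1e 7e 1e 2c

RES = [ 0x57  0x2c  0xb1  0x44  0x1e  0x7e  0x1e  0x2c ]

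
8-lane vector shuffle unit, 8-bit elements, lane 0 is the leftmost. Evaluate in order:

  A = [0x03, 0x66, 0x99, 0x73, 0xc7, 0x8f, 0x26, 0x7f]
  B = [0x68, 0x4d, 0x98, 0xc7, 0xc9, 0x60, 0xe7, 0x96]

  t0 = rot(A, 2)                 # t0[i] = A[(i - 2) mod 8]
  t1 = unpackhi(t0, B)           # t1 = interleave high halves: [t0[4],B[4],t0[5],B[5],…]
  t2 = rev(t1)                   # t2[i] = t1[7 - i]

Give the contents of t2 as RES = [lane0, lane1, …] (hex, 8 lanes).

RES = [0x96, 0x8f, 0xe7, 0xc7, 0x60, 0x73, 0xc9, 0x99]

  t0: 26 7f 03 66 99 73 c7 8f
  t1: 99 c9 73 60 c7 e7 8f 96
  t2: 96 8f e7 c7 60 73 c9 99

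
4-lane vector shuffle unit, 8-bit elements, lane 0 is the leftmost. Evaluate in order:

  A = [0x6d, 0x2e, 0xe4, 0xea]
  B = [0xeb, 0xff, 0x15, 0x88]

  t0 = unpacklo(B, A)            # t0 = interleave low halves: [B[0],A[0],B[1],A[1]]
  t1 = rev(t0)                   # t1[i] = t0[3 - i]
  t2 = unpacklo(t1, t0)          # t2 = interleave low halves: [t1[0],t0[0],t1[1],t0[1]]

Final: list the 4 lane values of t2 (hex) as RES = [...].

RES = [ 0x2e  0xeb  0xff  0x6d ]

  t0: eb 6d ff 2e
  t1: 2e ff 6d eb
  t2: 2e eb ff 6d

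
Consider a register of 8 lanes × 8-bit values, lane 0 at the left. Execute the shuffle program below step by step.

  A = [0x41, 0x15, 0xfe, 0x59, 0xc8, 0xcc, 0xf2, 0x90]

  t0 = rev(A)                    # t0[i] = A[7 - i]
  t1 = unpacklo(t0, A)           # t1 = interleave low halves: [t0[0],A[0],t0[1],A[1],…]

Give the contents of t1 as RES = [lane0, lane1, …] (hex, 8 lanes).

RES = [0x90, 0x41, 0xf2, 0x15, 0xcc, 0xfe, 0xc8, 0x59]

  t0: 90 f2 cc c8 59 fe 15 41
  t1: 90 41 f2 15 cc fe c8 59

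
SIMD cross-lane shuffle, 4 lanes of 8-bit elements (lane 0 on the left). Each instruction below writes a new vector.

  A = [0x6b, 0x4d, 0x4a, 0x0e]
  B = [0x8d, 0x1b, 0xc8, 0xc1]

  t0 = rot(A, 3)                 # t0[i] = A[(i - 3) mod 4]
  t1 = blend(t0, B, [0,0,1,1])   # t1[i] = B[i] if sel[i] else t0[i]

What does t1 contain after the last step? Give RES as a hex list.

→ t0 |4d|4a|0e|6b|
→ t1 |4d|4a|c8|c1|

RES = [0x4d, 0x4a, 0xc8, 0xc1]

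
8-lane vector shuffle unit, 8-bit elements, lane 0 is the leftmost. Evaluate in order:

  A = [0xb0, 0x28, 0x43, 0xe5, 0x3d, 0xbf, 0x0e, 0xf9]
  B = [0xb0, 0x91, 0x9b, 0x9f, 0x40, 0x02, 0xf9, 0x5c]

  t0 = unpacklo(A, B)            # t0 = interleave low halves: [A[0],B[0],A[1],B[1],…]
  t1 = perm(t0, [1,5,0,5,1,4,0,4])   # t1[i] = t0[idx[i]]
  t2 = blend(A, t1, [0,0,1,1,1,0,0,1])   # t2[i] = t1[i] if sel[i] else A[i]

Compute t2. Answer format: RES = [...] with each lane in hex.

→ t0 |b0|b0|28|91|43|9b|e5|9f|
→ t1 |b0|9b|b0|9b|b0|43|b0|43|
→ t2 |b0|28|b0|9b|b0|bf|0e|43|

RES = [ 0xb0  0x28  0xb0  0x9b  0xb0  0xbf  0x0e  0x43 ]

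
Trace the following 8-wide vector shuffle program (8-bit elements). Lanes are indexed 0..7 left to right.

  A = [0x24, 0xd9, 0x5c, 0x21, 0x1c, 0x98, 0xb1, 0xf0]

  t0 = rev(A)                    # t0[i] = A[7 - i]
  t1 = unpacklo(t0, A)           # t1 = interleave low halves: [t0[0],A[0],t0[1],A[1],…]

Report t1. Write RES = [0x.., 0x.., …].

→ t0 |f0|b1|98|1c|21|5c|d9|24|
→ t1 |f0|24|b1|d9|98|5c|1c|21|

RES = [0xf0, 0x24, 0xb1, 0xd9, 0x98, 0x5c, 0x1c, 0x21]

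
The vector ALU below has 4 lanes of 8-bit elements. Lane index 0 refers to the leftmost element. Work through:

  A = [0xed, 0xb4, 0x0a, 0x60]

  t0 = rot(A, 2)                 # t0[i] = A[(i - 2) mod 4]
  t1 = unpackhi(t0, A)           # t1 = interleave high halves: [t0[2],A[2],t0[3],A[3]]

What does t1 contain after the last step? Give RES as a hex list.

  t0: 0a 60 ed b4
  t1: ed 0a b4 60

RES = [ 0xed  0x0a  0xb4  0x60 ]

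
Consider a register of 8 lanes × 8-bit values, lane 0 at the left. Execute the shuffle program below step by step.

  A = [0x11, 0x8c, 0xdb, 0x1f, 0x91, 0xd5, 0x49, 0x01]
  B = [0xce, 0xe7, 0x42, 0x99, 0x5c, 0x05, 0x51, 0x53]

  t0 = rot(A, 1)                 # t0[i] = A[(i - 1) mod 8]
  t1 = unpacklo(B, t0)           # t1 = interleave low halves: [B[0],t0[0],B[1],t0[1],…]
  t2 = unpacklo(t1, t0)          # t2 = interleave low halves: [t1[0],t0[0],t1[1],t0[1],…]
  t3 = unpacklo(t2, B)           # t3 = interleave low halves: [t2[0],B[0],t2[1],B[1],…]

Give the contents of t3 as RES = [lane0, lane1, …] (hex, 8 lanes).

RES = [0xce, 0xce, 0x01, 0xe7, 0x01, 0x42, 0x11, 0x99]

→ t0 |01|11|8c|db|1f|91|d5|49|
→ t1 |ce|01|e7|11|42|8c|99|db|
→ t2 |ce|01|01|11|e7|8c|11|db|
→ t3 |ce|ce|01|e7|01|42|11|99|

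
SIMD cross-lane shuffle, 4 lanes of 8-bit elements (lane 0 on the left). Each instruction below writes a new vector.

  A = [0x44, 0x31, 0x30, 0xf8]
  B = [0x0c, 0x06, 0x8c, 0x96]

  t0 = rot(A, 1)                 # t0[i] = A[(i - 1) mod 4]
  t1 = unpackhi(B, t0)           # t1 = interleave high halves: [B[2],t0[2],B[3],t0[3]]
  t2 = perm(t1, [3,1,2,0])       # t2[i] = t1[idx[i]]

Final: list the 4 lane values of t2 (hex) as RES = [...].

RES = [ 0x30  0x31  0x96  0x8c ]

t0 = [0xf8, 0x44, 0x31, 0x30]
t1 = [0x8c, 0x31, 0x96, 0x30]
t2 = [0x30, 0x31, 0x96, 0x8c]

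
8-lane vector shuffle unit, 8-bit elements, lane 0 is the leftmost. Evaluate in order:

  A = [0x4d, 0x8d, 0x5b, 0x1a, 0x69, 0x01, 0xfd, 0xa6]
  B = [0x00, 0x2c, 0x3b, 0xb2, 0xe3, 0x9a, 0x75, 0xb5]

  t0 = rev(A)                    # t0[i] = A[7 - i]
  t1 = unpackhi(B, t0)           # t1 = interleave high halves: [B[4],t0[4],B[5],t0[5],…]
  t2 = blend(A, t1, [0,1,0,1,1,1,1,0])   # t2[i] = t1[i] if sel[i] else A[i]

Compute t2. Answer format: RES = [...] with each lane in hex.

t0 = [0xa6, 0xfd, 0x01, 0x69, 0x1a, 0x5b, 0x8d, 0x4d]
t1 = [0xe3, 0x1a, 0x9a, 0x5b, 0x75, 0x8d, 0xb5, 0x4d]
t2 = [0x4d, 0x1a, 0x5b, 0x5b, 0x75, 0x8d, 0xb5, 0xa6]

RES = [ 0x4d  0x1a  0x5b  0x5b  0x75  0x8d  0xb5  0xa6 ]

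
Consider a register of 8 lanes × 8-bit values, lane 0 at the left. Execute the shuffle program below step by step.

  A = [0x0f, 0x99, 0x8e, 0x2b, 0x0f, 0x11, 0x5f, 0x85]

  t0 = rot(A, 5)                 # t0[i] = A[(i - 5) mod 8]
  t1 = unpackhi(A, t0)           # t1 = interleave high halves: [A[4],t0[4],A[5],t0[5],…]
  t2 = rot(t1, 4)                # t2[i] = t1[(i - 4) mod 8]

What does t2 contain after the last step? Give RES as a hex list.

RES = [0x5f, 0x99, 0x85, 0x8e, 0x0f, 0x85, 0x11, 0x0f]

t0 = [0x2b, 0x0f, 0x11, 0x5f, 0x85, 0x0f, 0x99, 0x8e]
t1 = [0x0f, 0x85, 0x11, 0x0f, 0x5f, 0x99, 0x85, 0x8e]
t2 = [0x5f, 0x99, 0x85, 0x8e, 0x0f, 0x85, 0x11, 0x0f]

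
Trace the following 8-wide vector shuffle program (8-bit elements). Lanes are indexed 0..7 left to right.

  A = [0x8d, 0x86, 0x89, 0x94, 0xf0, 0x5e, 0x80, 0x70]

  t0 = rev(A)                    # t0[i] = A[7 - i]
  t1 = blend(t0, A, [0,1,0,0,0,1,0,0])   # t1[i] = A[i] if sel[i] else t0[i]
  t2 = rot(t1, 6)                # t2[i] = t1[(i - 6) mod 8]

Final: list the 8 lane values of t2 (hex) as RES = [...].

  t0: 70 80 5e f0 94 89 86 8d
  t1: 70 86 5e f0 94 5e 86 8d
  t2: 5e f0 94 5e 86 8d 70 86

RES = [0x5e, 0xf0, 0x94, 0x5e, 0x86, 0x8d, 0x70, 0x86]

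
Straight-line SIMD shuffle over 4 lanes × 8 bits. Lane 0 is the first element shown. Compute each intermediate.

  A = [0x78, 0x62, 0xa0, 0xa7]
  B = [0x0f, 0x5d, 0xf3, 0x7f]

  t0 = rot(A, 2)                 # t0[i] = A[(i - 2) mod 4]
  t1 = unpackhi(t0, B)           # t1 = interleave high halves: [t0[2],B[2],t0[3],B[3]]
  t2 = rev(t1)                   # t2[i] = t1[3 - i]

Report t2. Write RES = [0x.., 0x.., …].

t0 = [0xa0, 0xa7, 0x78, 0x62]
t1 = [0x78, 0xf3, 0x62, 0x7f]
t2 = [0x7f, 0x62, 0xf3, 0x78]

RES = [0x7f, 0x62, 0xf3, 0x78]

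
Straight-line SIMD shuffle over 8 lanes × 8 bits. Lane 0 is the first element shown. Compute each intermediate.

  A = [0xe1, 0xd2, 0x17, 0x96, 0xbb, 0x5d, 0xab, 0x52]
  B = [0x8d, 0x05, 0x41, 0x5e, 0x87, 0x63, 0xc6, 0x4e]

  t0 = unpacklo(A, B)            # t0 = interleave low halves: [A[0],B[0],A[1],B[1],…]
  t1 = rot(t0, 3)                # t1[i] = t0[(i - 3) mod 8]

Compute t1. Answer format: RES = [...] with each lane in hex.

→ t0 |e1|8d|d2|05|17|41|96|5e|
→ t1 |41|96|5e|e1|8d|d2|05|17|

RES = [0x41, 0x96, 0x5e, 0xe1, 0x8d, 0xd2, 0x05, 0x17]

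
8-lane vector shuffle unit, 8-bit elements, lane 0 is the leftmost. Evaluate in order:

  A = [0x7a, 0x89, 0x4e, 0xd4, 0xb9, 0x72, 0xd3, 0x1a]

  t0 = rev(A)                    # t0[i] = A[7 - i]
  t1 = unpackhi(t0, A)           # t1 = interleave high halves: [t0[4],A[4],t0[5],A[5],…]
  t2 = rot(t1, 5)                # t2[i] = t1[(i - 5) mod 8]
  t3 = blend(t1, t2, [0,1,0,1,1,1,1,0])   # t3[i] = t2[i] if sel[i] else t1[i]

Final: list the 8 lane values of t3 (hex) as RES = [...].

RES = [0xd4, 0x89, 0x4e, 0x7a, 0x1a, 0xd4, 0xb9, 0x1a]

→ t0 |1a|d3|72|b9|d4|4e|89|7a|
→ t1 |d4|b9|4e|72|89|d3|7a|1a|
→ t2 |72|89|d3|7a|1a|d4|b9|4e|
→ t3 |d4|89|4e|7a|1a|d4|b9|1a|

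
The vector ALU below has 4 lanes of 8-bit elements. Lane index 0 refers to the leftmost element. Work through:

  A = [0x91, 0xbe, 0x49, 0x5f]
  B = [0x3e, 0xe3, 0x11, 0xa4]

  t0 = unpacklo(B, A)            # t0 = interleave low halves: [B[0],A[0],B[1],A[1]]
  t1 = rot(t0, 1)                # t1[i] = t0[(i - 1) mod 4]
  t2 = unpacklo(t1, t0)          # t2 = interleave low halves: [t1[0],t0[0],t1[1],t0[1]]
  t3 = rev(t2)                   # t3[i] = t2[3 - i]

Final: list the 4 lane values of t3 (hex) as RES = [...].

→ t0 |3e|91|e3|be|
→ t1 |be|3e|91|e3|
→ t2 |be|3e|3e|91|
→ t3 |91|3e|3e|be|

RES = [ 0x91  0x3e  0x3e  0xbe ]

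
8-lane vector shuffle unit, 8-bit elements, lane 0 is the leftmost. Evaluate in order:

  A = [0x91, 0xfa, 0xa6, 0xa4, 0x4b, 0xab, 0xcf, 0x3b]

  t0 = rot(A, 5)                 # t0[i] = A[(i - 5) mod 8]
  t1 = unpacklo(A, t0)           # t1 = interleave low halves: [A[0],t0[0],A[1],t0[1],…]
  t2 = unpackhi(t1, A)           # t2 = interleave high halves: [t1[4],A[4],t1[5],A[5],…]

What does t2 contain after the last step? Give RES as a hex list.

t0 = [0xa4, 0x4b, 0xab, 0xcf, 0x3b, 0x91, 0xfa, 0xa6]
t1 = [0x91, 0xa4, 0xfa, 0x4b, 0xa6, 0xab, 0xa4, 0xcf]
t2 = [0xa6, 0x4b, 0xab, 0xab, 0xa4, 0xcf, 0xcf, 0x3b]

RES = [0xa6, 0x4b, 0xab, 0xab, 0xa4, 0xcf, 0xcf, 0x3b]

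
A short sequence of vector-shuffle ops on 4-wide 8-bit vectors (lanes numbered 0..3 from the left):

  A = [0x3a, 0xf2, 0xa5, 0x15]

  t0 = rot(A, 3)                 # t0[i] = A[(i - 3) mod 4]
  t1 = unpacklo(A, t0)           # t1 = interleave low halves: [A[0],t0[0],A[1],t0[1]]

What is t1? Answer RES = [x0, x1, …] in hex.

t0 = [0xf2, 0xa5, 0x15, 0x3a]
t1 = [0x3a, 0xf2, 0xf2, 0xa5]

RES = [ 0x3a  0xf2  0xf2  0xa5 ]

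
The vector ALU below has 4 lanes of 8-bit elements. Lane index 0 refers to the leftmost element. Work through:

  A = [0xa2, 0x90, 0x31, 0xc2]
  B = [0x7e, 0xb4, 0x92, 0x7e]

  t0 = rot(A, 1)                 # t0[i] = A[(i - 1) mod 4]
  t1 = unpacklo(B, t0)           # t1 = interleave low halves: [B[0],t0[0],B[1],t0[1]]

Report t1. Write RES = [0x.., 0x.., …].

  t0: c2 a2 90 31
  t1: 7e c2 b4 a2

RES = [ 0x7e  0xc2  0xb4  0xa2 ]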